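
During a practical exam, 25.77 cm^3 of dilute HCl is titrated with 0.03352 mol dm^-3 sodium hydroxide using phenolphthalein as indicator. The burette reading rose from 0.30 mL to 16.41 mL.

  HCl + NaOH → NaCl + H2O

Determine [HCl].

0.02095 mol/L

n(NaOH) = 0.01611 L × 0.03352 mol/L = 5.400 × 10^-4 mol
n(HCl) = 5.400 × 10^-4 mol (1:1 mole ratio)
[HCl] = 5.400 × 10^-4 mol / 0.02577 L = 0.02095 mol/L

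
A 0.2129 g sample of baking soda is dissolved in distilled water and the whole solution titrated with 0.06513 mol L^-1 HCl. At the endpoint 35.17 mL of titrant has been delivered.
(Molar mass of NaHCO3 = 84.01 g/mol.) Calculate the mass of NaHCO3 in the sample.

0.1924 g

NaHCO3 + HCl → NaCl + H2O + CO2
n(HCl) = 0.03517 L × 0.06513 mol/L = 2.291 × 10^-3 mol
n(NaHCO3) = 2.291 × 10^-3 mol (1:1 ratio)
mass of NaHCO3 = 2.291 × 10^-3 × 84.01 g/mol = 0.1924 g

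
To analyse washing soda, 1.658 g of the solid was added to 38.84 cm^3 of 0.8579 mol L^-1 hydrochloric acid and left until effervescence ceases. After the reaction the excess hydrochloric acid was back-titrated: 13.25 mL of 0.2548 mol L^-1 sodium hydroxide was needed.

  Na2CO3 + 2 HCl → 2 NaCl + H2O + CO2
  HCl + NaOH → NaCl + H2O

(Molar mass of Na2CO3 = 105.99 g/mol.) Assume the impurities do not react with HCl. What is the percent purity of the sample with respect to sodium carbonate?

95.71 %

n(HCl) added = 0.03884 × 0.8579 = 0.03332 mol
n(NaOH) used in back-titration = 0.01325 × 0.2548 = 3.376 × 10^-3 mol
n(HCl) left over = 3.376 × 10^-3 mol (1:1 ratio)
n(HCl) consumed by analyte = 0.03332 − 3.376 × 10^-3 = 0.02994 mol
From the 1:2 ratio, n(Na2CO3) = 1/2 × 0.02994 = 0.01497 mol
mass of Na2CO3 = 0.01497 × 105.99 = 1.587 g
% Na2CO3 = 1.587 / 1.658 × 100 = 95.71 %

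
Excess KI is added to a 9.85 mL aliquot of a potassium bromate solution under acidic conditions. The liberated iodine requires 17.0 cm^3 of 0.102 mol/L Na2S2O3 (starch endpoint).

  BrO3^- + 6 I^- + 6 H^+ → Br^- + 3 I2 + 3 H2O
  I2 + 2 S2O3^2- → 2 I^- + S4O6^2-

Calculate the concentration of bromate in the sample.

0.0293 mol/L

n(S2O3^2-) = 0.0170 × 0.102 = 1.73 × 10^-3 mol
n(I2) = n(S2O3^2-)/2 = 8.67 × 10^-4 mol
From the 1:3 ratio, n(BrO3^-) in the aliquot = 1/3 × 8.67 × 10^-4 = 2.89 × 10^-4 mol
[BrO3^-] = 2.89 × 10^-4 / 0.00985 = 0.0293 mol/L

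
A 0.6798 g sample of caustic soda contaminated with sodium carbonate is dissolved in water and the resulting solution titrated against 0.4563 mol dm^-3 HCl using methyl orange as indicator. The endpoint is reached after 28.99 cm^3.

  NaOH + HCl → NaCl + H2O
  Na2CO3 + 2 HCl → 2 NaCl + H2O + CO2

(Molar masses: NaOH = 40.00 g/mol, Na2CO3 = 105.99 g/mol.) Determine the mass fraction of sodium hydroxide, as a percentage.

9.611 %

n(HCl) = 0.02899 × 0.4563 = 0.01323 mol
Let x = n(NaOH), y = n(Na2CO3).
Titrant: 1x + 2y = 0.01323;  mass: 40.00x + 105.99y = 0.6798
Solving, x = 1.633 × 10^-3 mol, y = 5.797 × 10^-3 mol
mass of NaOH = 1.633 × 10^-3 × 40.00 = 0.06533 g
% NaOH = 0.06533 / 0.6798 × 100 = 9.611 %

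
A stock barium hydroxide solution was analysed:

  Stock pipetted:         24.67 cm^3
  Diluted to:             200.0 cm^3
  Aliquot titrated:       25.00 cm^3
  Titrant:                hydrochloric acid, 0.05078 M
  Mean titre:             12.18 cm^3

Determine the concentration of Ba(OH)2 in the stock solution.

0.1003 M

Ba(OH)2 + 2 HCl → BaCl2 + 2 H2O
n(HCl) = 0.01218 × 0.05078 = 6.185 × 10^-4 mol
From the 1:2 ratio, n(Ba(OH)2) in the aliquot = 1/2 × 6.185 × 10^-4 = 3.093 × 10^-4 mol
[Ba(OH)2]_dilute = 3.093 × 10^-4 / 0.02500 = 0.01237 mol/L
Dilution factor = 200.0 / 24.67 = 8.107
[Ba(OH)2]_stock = 0.01237 × 8.107 = 0.1003 mol/L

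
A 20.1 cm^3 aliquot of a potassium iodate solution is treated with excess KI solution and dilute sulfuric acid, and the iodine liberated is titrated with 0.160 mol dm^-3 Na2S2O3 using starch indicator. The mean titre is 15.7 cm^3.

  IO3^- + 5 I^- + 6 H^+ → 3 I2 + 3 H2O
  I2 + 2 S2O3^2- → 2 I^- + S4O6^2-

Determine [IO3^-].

0.0208 mol/L

n(S2O3^2-) = 0.0157 × 0.160 = 2.51 × 10^-3 mol
n(I2) = n(S2O3^2-)/2 = 1.26 × 10^-3 mol
From the 1:3 ratio, n(IO3^-) in the aliquot = 1/3 × 1.26 × 10^-3 = 4.19 × 10^-4 mol
[IO3^-] = 4.19 × 10^-4 / 0.0201 = 0.0208 mol/L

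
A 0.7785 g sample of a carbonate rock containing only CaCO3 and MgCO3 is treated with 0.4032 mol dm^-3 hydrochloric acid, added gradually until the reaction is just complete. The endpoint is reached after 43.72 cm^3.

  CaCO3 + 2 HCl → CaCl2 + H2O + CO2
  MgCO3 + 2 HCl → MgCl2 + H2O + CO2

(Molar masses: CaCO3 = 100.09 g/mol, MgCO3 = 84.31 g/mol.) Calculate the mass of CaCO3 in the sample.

0.2245 g

n(HCl) = 0.04372 × 0.4032 = 0.01763 mol
Let x = n(CaCO3), y = n(MgCO3).
Titrant: 2x + 2y = 0.01763;  mass: 100.09x + 84.31y = 0.7785
Solving, x = 2.243 × 10^-3 mol, y = 6.571 × 10^-3 mol
mass of CaCO3 = 2.243 × 10^-3 × 100.09 = 0.2245 g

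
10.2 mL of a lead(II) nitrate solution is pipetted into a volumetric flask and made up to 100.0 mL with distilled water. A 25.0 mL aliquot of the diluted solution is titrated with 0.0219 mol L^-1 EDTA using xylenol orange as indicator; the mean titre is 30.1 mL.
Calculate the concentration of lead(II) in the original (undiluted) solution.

0.259 mol/L

Pb^2+ + EDTA^4- → [Pb(EDTA)]^2-
n(EDTA) = 0.0301 × 0.0219 = 6.59 × 10^-4 mol
n(Pb2+) in the aliquot = 6.59 × 10^-4 mol (1:1 ratio)
[Pb2+]_dilute = 6.59 × 10^-4 / 0.0250 = 0.0264 mol/L
Dilution factor = 100.0 / 10.2 = 9.804
[Pb2+]_stock = 0.0264 × 9.804 = 0.259 mol/L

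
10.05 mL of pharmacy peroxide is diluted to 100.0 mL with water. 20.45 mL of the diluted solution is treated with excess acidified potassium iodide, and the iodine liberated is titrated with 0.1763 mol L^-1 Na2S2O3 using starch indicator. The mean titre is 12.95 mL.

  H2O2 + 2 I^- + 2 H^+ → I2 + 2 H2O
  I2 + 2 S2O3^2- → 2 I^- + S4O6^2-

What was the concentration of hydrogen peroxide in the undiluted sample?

0.5554 mol/L

n(S2O3^2-) = 0.01295 × 0.1763 = 2.283 × 10^-3 mol
n(I2) = n(S2O3^2-)/2 = 1.142 × 10^-3 mol
n(H2O2) in the aliquot = 1.142 × 10^-3 mol (1:1 ratio)
[H2O2]_dilute = 1.142 × 10^-3 / 0.02045 = 0.05582 mol/L
[H2O2]_original = 0.05582 × 100.0/10.05 = 0.5554 mol/L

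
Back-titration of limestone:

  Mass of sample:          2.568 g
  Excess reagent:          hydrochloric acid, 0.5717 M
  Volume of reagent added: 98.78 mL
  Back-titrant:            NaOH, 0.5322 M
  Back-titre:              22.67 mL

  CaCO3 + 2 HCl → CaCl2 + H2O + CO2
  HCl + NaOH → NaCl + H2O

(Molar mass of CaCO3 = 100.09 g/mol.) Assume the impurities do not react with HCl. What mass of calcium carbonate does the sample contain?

2.222 g

n(HCl) added = 0.09878 × 0.5717 = 0.05647 mol
n(NaOH) used in back-titration = 0.02267 × 0.5322 = 0.01206 mol
n(HCl) left over = 0.01206 mol (1:1 ratio)
n(HCl) consumed by analyte = 0.05647 − 0.01206 = 0.04441 mol
From the 1:2 ratio, n(CaCO3) = 1/2 × 0.04441 = 0.02220 mol
mass of CaCO3 = 0.02220 × 100.09 = 2.222 g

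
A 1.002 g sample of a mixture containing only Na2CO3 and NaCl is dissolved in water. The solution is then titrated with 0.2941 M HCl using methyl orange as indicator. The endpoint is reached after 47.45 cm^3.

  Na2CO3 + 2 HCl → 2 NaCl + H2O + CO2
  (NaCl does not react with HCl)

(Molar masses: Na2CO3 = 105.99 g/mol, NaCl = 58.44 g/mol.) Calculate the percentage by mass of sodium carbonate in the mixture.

73.81 %

n(HCl) = 0.04745 × 0.2941 = 0.01396 mol
Let x = n(Na2CO3), y = n(NaCl).
Titrant: 2x = 0.01396;  mass: 105.99x + 58.44y = 1.002
Solving, x = 6.978 × 10^-3 mol, y = 4.491 × 10^-3 mol
mass of Na2CO3 = 6.978 × 10^-3 × 105.99 = 0.7395 g
% Na2CO3 = 0.7395 / 1.002 × 100 = 73.81 %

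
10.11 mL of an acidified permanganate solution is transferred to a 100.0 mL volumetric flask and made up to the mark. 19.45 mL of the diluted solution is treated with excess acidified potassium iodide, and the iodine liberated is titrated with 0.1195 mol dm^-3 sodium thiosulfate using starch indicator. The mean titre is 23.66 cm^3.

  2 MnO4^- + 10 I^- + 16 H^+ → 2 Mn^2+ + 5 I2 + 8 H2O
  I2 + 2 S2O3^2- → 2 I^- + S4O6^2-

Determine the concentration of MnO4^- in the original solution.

0.2876 mol/L

n(S2O3^2-) = 0.02366 × 0.1195 = 2.827 × 10^-3 mol
n(I2) = n(S2O3^2-)/2 = 1.414 × 10^-3 mol
From the 2:5 ratio, n(MnO4^-) in the aliquot = 2/5 × 1.414 × 10^-3 = 5.655 × 10^-4 mol
[MnO4^-]_dilute = 5.655 × 10^-4 / 0.01945 = 0.02907 mol/L
[MnO4^-]_original = 0.02907 × 100.0/10.11 = 0.2876 mol/L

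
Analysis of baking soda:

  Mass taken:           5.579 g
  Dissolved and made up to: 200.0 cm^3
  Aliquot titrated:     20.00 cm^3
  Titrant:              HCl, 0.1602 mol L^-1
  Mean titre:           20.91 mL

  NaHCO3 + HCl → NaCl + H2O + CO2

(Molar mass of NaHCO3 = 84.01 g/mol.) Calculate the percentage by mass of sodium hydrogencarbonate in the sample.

50.44 %

n(HCl) per titration = 0.02091 × 0.1602 = 3.350 × 10^-3 mol
n(NaHCO3) in each aliquot = 3.350 × 10^-3 mol (1:1 ratio)
n(NaHCO3) in the whole flask = 3.350 × 10^-3 × 200.0/20.00 = 0.03350 mol
mass of NaHCO3 = 0.03350 × 84.01 = 2.814 g
% NaHCO3 = 2.814 / 5.579 × 100 = 50.44 %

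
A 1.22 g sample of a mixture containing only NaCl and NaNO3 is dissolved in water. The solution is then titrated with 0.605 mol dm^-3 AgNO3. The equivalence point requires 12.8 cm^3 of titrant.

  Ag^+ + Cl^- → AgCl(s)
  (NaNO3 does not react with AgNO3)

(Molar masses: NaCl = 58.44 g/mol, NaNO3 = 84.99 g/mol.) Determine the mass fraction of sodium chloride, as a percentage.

37.1 %

n(AgNO3) = 0.0128 × 0.605 = 7.74 × 10^-3 mol
Let x = n(NaCl), y = n(NaNO3).
Titrant: 1x = 7.74 × 10^-3;  mass: 58.44x + 84.99y = 1.22
Solving, x = 7.74 × 10^-3 mol, y = 9.03 × 10^-3 mol
mass of NaCl = 7.74 × 10^-3 × 58.44 = 0.453 g
% NaCl = 0.453 / 1.22 × 100 = 37.1 %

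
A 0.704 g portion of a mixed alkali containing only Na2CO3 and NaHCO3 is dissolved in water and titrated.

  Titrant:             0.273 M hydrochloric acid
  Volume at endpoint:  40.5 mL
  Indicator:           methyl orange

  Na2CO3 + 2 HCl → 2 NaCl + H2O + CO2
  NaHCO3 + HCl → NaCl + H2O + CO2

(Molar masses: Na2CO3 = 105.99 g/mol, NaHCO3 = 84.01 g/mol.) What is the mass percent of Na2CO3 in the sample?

n(HCl) = 0.0405 × 0.273 = 0.0111 mol
Let x = n(Na2CO3), y = n(NaHCO3).
Titrant: 2x + 1y = 0.0111;  mass: 105.99x + 84.01y = 0.704
Solving, x = 3.62 × 10^-3 mol, y = 3.81 × 10^-3 mol
mass of Na2CO3 = 3.62 × 10^-3 × 105.99 = 0.384 g
% Na2CO3 = 0.384 / 0.704 × 100 = 54.6 %

54.6 %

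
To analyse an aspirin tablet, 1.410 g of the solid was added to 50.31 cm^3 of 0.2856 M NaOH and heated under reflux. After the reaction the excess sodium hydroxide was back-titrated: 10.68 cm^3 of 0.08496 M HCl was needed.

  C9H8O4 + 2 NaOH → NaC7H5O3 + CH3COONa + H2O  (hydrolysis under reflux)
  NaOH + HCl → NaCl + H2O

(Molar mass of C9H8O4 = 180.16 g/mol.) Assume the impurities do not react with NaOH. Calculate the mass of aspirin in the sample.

n(NaOH) added = 0.05031 × 0.2856 = 0.01437 mol
n(HCl) used in back-titration = 0.01068 × 0.08496 = 9.074 × 10^-4 mol
n(NaOH) left over = 9.074 × 10^-4 mol (1:1 ratio)
n(NaOH) consumed by analyte = 0.01437 − 9.074 × 10^-4 = 0.01346 mol
From the 1:2 ratio, n(C9H8O4) = 1/2 × 0.01346 = 6.731 × 10^-3 mol
mass of C9H8O4 = 6.731 × 10^-3 × 180.16 = 1.213 g

1.213 g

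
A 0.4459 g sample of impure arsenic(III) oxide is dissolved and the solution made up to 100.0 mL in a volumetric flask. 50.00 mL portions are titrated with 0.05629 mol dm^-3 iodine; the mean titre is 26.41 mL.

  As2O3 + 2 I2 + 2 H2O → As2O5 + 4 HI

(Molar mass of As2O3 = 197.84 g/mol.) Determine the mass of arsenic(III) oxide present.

0.2941 g

n(I2) per titration = 0.02641 × 0.05629 = 1.487 × 10^-3 mol
From the 1:2 ratio, n(As2O3) in each aliquot = 1/2 × 1.487 × 10^-3 = 7.433 × 10^-4 mol
n(As2O3) in the whole flask = 7.433 × 10^-4 × 100.0/50.00 = 1.487 × 10^-3 mol
mass of As2O3 = 1.487 × 10^-3 × 197.84 = 0.2941 g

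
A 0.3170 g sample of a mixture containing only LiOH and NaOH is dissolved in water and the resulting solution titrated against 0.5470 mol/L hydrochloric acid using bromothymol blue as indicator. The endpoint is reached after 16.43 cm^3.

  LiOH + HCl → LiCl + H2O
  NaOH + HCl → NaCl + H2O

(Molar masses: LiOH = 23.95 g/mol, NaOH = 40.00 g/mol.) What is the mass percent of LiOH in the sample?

n(HCl) = 0.01643 × 0.5470 = 8.987 × 10^-3 mol
Let x = n(LiOH), y = n(NaOH).
Titrant: 1x + 1y = 8.987 × 10^-3;  mass: 23.95x + 40.00y = 0.3170
Solving, x = 2.647 × 10^-3 mol, y = 6.340 × 10^-3 mol
mass of LiOH = 2.647 × 10^-3 × 23.95 = 0.06340 g
% LiOH = 0.06340 / 0.3170 × 100 = 20.00 %

20.00 %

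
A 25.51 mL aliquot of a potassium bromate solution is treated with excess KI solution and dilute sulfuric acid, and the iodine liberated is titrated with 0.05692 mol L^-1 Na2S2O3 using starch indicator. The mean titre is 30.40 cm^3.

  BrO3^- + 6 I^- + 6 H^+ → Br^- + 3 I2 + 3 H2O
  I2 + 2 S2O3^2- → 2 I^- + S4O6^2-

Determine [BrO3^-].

0.01131 mol/L

n(S2O3^2-) = 0.03040 × 0.05692 = 1.730 × 10^-3 mol
n(I2) = n(S2O3^2-)/2 = 8.652 × 10^-4 mol
From the 1:3 ratio, n(BrO3^-) in the aliquot = 1/3 × 8.652 × 10^-4 = 2.884 × 10^-4 mol
[BrO3^-] = 2.884 × 10^-4 / 0.02551 = 0.01131 mol/L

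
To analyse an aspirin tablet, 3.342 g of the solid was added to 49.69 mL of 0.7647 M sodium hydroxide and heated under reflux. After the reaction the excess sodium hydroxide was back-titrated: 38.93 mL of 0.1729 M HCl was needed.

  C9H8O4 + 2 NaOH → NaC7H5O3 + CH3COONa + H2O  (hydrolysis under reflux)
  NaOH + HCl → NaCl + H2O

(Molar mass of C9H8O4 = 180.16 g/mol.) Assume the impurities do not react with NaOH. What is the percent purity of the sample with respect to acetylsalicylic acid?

n(NaOH) added = 0.04969 × 0.7647 = 0.03800 mol
n(HCl) used in back-titration = 0.03893 × 0.1729 = 6.731 × 10^-3 mol
n(NaOH) left over = 6.731 × 10^-3 mol (1:1 ratio)
n(NaOH) consumed by analyte = 0.03800 − 6.731 × 10^-3 = 0.03127 mol
From the 1:2 ratio, n(C9H8O4) = 1/2 × 0.03127 = 0.01563 mol
mass of C9H8O4 = 0.01563 × 180.16 = 2.817 g
% C9H8O4 = 2.817 / 3.342 × 100 = 84.28 %

84.28 %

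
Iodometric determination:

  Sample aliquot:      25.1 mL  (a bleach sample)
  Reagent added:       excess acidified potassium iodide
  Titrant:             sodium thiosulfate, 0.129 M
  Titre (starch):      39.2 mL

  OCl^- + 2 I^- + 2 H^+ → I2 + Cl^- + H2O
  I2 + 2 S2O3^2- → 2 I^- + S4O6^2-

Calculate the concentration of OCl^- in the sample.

n(S2O3^2-) = 0.0392 × 0.129 = 5.06 × 10^-3 mol
n(I2) = n(S2O3^2-)/2 = 2.53 × 10^-3 mol
n(OCl^-) in the aliquot = 2.53 × 10^-3 mol (1:1 ratio)
[OCl^-] = 2.53 × 10^-3 / 0.0251 = 0.101 mol/L

0.101 M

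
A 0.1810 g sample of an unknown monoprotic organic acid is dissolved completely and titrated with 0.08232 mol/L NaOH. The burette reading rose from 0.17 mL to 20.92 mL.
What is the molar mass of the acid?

n(NaOH) = 0.02075 L × 0.08232 mol/L = 1.708 × 10^-3 mol
n(HA) = 1.708 × 10^-3 mol (1:1 ratio)
M = m / n = 0.1810 g / 1.708 × 10^-3 mol = 106.0 g/mol

106.0 g/mol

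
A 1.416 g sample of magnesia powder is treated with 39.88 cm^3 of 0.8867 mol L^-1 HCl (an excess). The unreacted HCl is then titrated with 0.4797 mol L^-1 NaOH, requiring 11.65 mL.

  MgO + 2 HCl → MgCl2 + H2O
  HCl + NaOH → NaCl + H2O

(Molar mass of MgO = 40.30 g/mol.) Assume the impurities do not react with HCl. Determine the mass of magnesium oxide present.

n(HCl) added = 0.03988 × 0.8867 = 0.03536 mol
n(NaOH) used in back-titration = 0.01165 × 0.4797 = 5.589 × 10^-3 mol
n(HCl) left over = 5.589 × 10^-3 mol (1:1 ratio)
n(HCl) consumed by analyte = 0.03536 − 5.589 × 10^-3 = 0.02977 mol
From the 1:2 ratio, n(MgO) = 1/2 × 0.02977 = 0.01489 mol
mass of MgO = 0.01489 × 40.30 = 0.5999 g

0.5999 g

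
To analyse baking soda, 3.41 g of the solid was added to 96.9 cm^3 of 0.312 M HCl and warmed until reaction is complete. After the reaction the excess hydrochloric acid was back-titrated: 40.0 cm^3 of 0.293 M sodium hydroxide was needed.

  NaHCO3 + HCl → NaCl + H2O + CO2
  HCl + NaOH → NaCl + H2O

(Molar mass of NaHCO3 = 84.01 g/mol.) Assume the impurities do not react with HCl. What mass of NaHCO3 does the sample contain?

n(HCl) added = 0.0969 × 0.312 = 0.0302 mol
n(NaOH) used in back-titration = 0.0400 × 0.293 = 0.0117 mol
n(HCl) left over = 0.0117 mol (1:1 ratio)
n(HCl) consumed by analyte = 0.0302 − 0.0117 = 0.0185 mol
n(NaHCO3) = 0.0185 mol (1:1 ratio)
mass of NaHCO3 = 0.0185 × 84.01 = 1.56 g

1.56 g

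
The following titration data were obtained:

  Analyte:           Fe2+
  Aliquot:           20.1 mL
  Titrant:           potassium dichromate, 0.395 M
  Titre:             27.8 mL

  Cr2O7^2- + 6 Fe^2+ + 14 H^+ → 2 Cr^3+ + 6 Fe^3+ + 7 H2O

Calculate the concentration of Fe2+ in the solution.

n(K2Cr2O7) = 0.0278 L × 0.395 mol/L = 0.0110 mol
From the 6:1 mole ratio, n(Fe2+) = 6/1 × 0.0110 = 0.0659 mol
[Fe2+] = 0.0659 mol / 0.0201 L = 3.28 mol/L

3.28 M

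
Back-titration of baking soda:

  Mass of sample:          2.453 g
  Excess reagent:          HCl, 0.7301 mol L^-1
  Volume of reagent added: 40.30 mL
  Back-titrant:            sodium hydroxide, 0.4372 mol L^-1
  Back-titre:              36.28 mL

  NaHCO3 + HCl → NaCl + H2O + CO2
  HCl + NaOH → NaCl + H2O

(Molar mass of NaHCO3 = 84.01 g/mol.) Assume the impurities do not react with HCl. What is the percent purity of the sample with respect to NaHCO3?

n(HCl) added = 0.04030 × 0.7301 = 0.02942 mol
n(NaOH) used in back-titration = 0.03628 × 0.4372 = 0.01586 mol
n(HCl) left over = 0.01586 mol (1:1 ratio)
n(HCl) consumed by analyte = 0.02942 − 0.01586 = 0.01356 mol
n(NaHCO3) = 0.01356 mol (1:1 ratio)
mass of NaHCO3 = 0.01356 × 84.01 = 1.139 g
% NaHCO3 = 1.139 / 2.453 × 100 = 46.44 %

46.44 %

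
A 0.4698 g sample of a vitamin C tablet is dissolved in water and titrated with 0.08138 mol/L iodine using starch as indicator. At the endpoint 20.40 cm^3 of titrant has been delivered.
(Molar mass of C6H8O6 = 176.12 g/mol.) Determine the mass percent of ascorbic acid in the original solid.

62.24 %

C6H8O6 + I2 → C6H6O6 + 2 HI
n(I2) = 0.02040 L × 0.08138 mol/L = 1.660 × 10^-3 mol
n(C6H8O6) = 1.660 × 10^-3 mol (1:1 ratio)
mass of C6H8O6 = 1.660 × 10^-3 × 176.12 g/mol = 0.2924 g
% C6H8O6 = 0.2924 / 0.4698 × 100 = 62.24 %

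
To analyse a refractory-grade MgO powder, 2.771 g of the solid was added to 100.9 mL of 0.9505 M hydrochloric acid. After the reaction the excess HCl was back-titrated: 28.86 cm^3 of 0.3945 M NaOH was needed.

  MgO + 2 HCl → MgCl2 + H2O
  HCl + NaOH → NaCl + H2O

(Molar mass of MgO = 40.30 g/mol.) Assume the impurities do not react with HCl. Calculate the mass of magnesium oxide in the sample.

n(HCl) added = 0.1009 × 0.9505 = 0.09591 mol
n(NaOH) used in back-titration = 0.02886 × 0.3945 = 0.01139 mol
n(HCl) left over = 0.01139 mol (1:1 ratio)
n(HCl) consumed by analyte = 0.09591 − 0.01139 = 0.08452 mol
From the 1:2 ratio, n(MgO) = 1/2 × 0.08452 = 0.04226 mol
mass of MgO = 0.04226 × 40.30 = 1.703 g

1.703 g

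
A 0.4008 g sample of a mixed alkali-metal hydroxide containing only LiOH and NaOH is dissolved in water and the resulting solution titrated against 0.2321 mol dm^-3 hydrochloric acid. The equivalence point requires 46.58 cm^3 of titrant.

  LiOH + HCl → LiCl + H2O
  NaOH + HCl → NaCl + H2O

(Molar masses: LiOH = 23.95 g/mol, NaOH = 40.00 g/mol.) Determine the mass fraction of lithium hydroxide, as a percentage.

11.78 %

n(HCl) = 0.04658 × 0.2321 = 0.01081 mol
Let x = n(LiOH), y = n(NaOH).
Titrant: 1x + 1y = 0.01081;  mass: 23.95x + 40.00y = 0.4008
Solving, x = 1.972 × 10^-3 mol, y = 8.839 × 10^-3 mol
mass of LiOH = 1.972 × 10^-3 × 23.95 = 0.04723 g
% LiOH = 0.04723 / 0.4008 × 100 = 11.78 %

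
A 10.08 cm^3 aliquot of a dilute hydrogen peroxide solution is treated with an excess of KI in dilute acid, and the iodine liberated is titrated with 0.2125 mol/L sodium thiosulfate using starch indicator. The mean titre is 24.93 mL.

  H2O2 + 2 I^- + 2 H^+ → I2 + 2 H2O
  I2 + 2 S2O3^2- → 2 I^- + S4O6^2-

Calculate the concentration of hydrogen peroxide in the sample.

n(S2O3^2-) = 0.02493 × 0.2125 = 5.298 × 10^-3 mol
n(I2) = n(S2O3^2-)/2 = 2.649 × 10^-3 mol
n(H2O2) in the aliquot = 2.649 × 10^-3 mol (1:1 ratio)
[H2O2] = 2.649 × 10^-3 / 0.01008 = 0.2628 mol/L

0.2628 mol/L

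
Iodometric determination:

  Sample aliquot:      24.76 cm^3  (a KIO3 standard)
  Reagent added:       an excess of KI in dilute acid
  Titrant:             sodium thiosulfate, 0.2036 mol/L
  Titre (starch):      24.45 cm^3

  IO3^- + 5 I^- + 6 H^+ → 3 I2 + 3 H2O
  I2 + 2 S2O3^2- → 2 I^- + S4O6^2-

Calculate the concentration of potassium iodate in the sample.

0.03351 mol/L

n(S2O3^2-) = 0.02445 × 0.2036 = 4.978 × 10^-3 mol
n(I2) = n(S2O3^2-)/2 = 2.489 × 10^-3 mol
From the 1:3 ratio, n(IO3^-) in the aliquot = 1/3 × 2.489 × 10^-3 = 8.297 × 10^-4 mol
[IO3^-] = 8.297 × 10^-4 / 0.02476 = 0.03351 mol/L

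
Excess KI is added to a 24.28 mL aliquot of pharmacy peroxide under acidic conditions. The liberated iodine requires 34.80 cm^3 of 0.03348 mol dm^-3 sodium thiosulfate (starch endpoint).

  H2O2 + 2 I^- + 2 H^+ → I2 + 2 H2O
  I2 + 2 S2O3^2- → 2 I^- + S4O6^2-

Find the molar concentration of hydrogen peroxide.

n(S2O3^2-) = 0.03480 × 0.03348 = 1.165 × 10^-3 mol
n(I2) = n(S2O3^2-)/2 = 5.826 × 10^-4 mol
n(H2O2) in the aliquot = 5.826 × 10^-4 mol (1:1 ratio)
[H2O2] = 5.826 × 10^-4 / 0.02428 = 0.02399 mol/L

0.02399 mol/L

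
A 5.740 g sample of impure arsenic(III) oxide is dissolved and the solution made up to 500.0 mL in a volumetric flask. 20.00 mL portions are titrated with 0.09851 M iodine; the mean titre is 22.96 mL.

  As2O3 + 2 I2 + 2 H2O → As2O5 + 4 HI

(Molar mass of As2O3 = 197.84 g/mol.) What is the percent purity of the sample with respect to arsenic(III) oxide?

n(I2) per titration = 0.02296 × 0.09851 = 2.262 × 10^-3 mol
From the 1:2 ratio, n(As2O3) in each aliquot = 1/2 × 2.262 × 10^-3 = 1.131 × 10^-3 mol
n(As2O3) in the whole flask = 1.131 × 10^-3 × 500.0/20.00 = 0.02827 mol
mass of As2O3 = 0.02827 × 197.84 = 5.593 g
% As2O3 = 5.593 / 5.740 × 100 = 97.45 %

97.45 %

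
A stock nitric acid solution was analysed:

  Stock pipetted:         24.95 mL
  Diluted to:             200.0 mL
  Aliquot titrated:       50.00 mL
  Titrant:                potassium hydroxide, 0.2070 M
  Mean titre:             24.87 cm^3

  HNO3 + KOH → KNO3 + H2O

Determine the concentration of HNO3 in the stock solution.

n(KOH) = 0.02487 × 0.2070 = 5.148 × 10^-3 mol
n(HNO3) in the aliquot = 5.148 × 10^-3 mol (1:1 ratio)
[HNO3]_dilute = 5.148 × 10^-3 / 0.05000 = 0.1030 mol/L
Dilution factor = 200.0 / 24.95 = 8.016
[HNO3]_stock = 0.1030 × 8.016 = 0.8253 mol/L

0.8253 M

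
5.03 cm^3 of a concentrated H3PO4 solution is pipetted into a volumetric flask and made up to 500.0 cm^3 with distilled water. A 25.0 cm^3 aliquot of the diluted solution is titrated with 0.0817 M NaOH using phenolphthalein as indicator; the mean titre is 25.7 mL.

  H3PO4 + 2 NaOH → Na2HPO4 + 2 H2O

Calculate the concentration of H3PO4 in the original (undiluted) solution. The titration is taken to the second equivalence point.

n(NaOH) = 0.0257 × 0.0817 = 2.10 × 10^-3 mol
From the 1:2 ratio, n(H3PO4) in the aliquot = 1/2 × 2.10 × 10^-3 = 1.05 × 10^-3 mol
[H3PO4]_dilute = 1.05 × 10^-3 / 0.0250 = 0.0420 mol/L
Dilution factor = 500.0 / 5.03 = 99.40
[H3PO4]_stock = 0.0420 × 99.40 = 4.17 mol/L

4.17 M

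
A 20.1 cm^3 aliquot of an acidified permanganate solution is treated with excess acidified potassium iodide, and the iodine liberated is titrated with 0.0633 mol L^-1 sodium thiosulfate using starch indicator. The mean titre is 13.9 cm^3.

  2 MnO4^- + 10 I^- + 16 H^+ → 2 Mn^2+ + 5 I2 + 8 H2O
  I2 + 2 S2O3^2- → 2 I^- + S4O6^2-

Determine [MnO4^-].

0.00875 mol/L

n(S2O3^2-) = 0.0139 × 0.0633 = 8.80 × 10^-4 mol
n(I2) = n(S2O3^2-)/2 = 4.40 × 10^-4 mol
From the 2:5 ratio, n(MnO4^-) in the aliquot = 2/5 × 4.40 × 10^-4 = 1.76 × 10^-4 mol
[MnO4^-] = 1.76 × 10^-4 / 0.0201 = 0.00875 mol/L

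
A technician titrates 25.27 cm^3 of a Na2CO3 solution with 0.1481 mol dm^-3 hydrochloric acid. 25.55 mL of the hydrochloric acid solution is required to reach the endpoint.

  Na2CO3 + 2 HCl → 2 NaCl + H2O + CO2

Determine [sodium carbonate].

n(HCl) = 0.02555 L × 0.1481 mol/L = 3.784 × 10^-3 mol
From the 1:2 mole ratio, n(Na2CO3) = 1/2 × 3.784 × 10^-3 = 1.892 × 10^-3 mol
[Na2CO3] = 1.892 × 10^-3 mol / 0.02527 L = 0.07487 mol/L

0.07487 mol/L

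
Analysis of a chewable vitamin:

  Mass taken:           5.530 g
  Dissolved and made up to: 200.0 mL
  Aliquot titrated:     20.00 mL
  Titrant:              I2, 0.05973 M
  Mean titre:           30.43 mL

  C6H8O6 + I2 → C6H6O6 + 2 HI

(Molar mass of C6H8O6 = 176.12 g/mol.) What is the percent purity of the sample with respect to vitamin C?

57.89 %

n(I2) per titration = 0.03043 × 0.05973 = 1.818 × 10^-3 mol
n(C6H8O6) in each aliquot = 1.818 × 10^-3 mol (1:1 ratio)
n(C6H8O6) in the whole flask = 1.818 × 10^-3 × 200.0/20.00 = 0.01818 mol
mass of C6H8O6 = 0.01818 × 176.12 = 3.201 g
% C6H8O6 = 3.201 / 5.530 × 100 = 57.89 %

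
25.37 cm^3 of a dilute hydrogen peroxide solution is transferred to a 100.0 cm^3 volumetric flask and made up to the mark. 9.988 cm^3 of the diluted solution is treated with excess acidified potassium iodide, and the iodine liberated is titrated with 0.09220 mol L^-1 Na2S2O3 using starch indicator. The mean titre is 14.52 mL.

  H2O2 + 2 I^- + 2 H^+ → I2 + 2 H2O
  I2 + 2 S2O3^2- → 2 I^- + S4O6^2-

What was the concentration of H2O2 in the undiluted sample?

0.2642 mol/L

n(S2O3^2-) = 0.01452 × 0.09220 = 1.339 × 10^-3 mol
n(I2) = n(S2O3^2-)/2 = 6.694 × 10^-4 mol
n(H2O2) in the aliquot = 6.694 × 10^-4 mol (1:1 ratio)
[H2O2]_dilute = 6.694 × 10^-4 / 0.009988 = 0.06702 mol/L
[H2O2]_original = 0.06702 × 100.0/25.37 = 0.2642 mol/L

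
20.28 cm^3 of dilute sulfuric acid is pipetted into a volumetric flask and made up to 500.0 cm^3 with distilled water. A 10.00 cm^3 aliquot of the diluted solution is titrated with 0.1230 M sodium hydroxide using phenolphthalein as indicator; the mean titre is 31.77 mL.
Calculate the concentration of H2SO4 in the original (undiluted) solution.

H2SO4 + 2 NaOH → Na2SO4 + 2 H2O
n(NaOH) = 0.03177 × 0.1230 = 3.908 × 10^-3 mol
From the 1:2 ratio, n(H2SO4) in the aliquot = 1/2 × 3.908 × 10^-3 = 1.954 × 10^-3 mol
[H2SO4]_dilute = 1.954 × 10^-3 / 0.01000 = 0.1954 mol/L
Dilution factor = 500.0 / 20.28 = 24.65
[H2SO4]_stock = 0.1954 × 24.65 = 4.817 mol/L

4.817 M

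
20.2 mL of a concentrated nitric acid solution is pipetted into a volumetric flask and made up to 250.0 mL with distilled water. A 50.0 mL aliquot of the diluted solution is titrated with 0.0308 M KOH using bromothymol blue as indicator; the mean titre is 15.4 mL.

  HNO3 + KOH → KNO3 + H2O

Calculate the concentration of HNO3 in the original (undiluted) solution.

n(KOH) = 0.0154 × 0.0308 = 4.74 × 10^-4 mol
n(HNO3) in the aliquot = 4.74 × 10^-4 mol (1:1 ratio)
[HNO3]_dilute = 4.74 × 10^-4 / 0.0500 = 0.00949 mol/L
Dilution factor = 250.0 / 20.2 = 12.38
[HNO3]_stock = 0.00949 × 12.38 = 0.117 mol/L

0.117 M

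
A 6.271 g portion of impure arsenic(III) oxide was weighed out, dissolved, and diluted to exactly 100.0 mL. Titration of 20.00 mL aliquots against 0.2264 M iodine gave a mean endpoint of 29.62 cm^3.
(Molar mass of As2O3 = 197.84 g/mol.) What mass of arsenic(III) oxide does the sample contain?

As2O3 + 2 I2 + 2 H2O → As2O5 + 4 HI
n(I2) per titration = 0.02962 × 0.2264 = 6.706 × 10^-3 mol
From the 1:2 ratio, n(As2O3) in each aliquot = 1/2 × 6.706 × 10^-3 = 3.353 × 10^-3 mol
n(As2O3) in the whole flask = 3.353 × 10^-3 × 100.0/20.00 = 0.01676 mol
mass of As2O3 = 0.01676 × 197.84 = 3.317 g

3.317 g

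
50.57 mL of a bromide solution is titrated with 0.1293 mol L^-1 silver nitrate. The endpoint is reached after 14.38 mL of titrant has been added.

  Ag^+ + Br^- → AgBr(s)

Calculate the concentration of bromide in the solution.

0.03677 mol/L

n(AgNO3) = 0.01438 L × 0.1293 mol/L = 1.859 × 10^-3 mol
n(Br-) = 1.859 × 10^-3 mol (1:1 mole ratio)
[Br-] = 1.859 × 10^-3 mol / 0.05057 L = 0.03677 mol/L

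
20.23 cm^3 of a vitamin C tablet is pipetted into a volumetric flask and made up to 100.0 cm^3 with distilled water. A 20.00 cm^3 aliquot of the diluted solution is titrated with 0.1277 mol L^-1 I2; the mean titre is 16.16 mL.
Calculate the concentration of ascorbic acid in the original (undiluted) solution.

0.5100 mol/L

C6H8O6 + I2 → C6H6O6 + 2 HI
n(I2) = 0.01616 × 0.1277 = 2.064 × 10^-3 mol
n(C6H8O6) in the aliquot = 2.064 × 10^-3 mol (1:1 ratio)
[C6H8O6]_dilute = 2.064 × 10^-3 / 0.02000 = 0.1032 mol/L
Dilution factor = 100.0 / 20.23 = 4.943
[C6H8O6]_stock = 0.1032 × 4.943 = 0.5100 mol/L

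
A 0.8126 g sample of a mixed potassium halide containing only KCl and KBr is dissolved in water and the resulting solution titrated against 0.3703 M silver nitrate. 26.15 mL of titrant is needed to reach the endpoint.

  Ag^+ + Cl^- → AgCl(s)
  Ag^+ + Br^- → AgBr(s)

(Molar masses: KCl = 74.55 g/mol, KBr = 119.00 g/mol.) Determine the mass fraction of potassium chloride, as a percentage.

n(AgNO3) = 0.02615 × 0.3703 = 9.683 × 10^-3 mol
Let x = n(KCl), y = n(KBr).
Titrant: 1x + 1y = 9.683 × 10^-3;  mass: 74.55x + 119.00y = 0.8126
Solving, x = 7.643 × 10^-3 mol, y = 2.041 × 10^-3 mol
mass of KCl = 7.643 × 10^-3 × 74.55 = 0.5698 g
% KCl = 0.5698 / 0.8126 × 100 = 70.12 %

70.12 %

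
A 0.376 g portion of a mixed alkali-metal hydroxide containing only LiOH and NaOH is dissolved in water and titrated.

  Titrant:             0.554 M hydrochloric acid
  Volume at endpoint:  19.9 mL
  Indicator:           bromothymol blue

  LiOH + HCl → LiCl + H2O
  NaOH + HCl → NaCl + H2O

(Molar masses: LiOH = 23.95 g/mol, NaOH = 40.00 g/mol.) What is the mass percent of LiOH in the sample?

25.8 %

n(HCl) = 0.0199 × 0.554 = 0.0110 mol
Let x = n(LiOH), y = n(NaOH).
Titrant: 1x + 1y = 0.0110;  mass: 23.95x + 40.00y = 0.376
Solving, x = 4.05 × 10^-3 mol, y = 6.98 × 10^-3 mol
mass of LiOH = 4.05 × 10^-3 × 23.95 = 0.0970 g
% LiOH = 0.0970 / 0.376 × 100 = 25.8 %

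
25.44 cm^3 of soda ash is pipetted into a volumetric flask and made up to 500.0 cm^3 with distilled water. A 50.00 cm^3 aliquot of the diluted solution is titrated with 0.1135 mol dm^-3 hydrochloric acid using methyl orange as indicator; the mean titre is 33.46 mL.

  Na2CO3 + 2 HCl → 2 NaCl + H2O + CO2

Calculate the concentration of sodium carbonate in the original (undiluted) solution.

0.7464 mol/L

n(HCl) = 0.03346 × 0.1135 = 3.798 × 10^-3 mol
From the 1:2 ratio, n(Na2CO3) in the aliquot = 1/2 × 3.798 × 10^-3 = 1.899 × 10^-3 mol
[Na2CO3]_dilute = 1.899 × 10^-3 / 0.05000 = 0.03798 mol/L
Dilution factor = 500.0 / 25.44 = 19.65
[Na2CO3]_stock = 0.03798 × 19.65 = 0.7464 mol/L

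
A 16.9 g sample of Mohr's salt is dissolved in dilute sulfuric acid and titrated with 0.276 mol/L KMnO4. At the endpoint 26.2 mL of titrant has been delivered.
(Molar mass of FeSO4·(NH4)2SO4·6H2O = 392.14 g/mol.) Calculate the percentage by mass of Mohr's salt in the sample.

83.9 %

MnO4^- + 5 Fe^2+ + 8 H^+ → Mn^2+ + 5 Fe^3+ + 4 H2O
n(KMnO4) = 0.0262 L × 0.276 mol/L = 7.23 × 10^-3 mol
From the 5:1 ratio, n(FeSO4·(NH4)2SO4·6H2O) = 5/1 × 7.23 × 10^-3 = 0.0362 mol
mass of FeSO4·(NH4)2SO4·6H2O = 0.0362 × 392.14 g/mol = 14.2 g
% FeSO4·(NH4)2SO4·6H2O = 14.2 / 16.9 × 100 = 83.9 %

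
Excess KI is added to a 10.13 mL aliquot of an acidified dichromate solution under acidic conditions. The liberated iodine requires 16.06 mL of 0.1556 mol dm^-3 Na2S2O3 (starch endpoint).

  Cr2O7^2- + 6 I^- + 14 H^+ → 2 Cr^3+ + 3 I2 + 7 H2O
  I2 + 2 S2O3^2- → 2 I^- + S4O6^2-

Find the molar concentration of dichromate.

n(S2O3^2-) = 0.01606 × 0.1556 = 2.499 × 10^-3 mol
n(I2) = n(S2O3^2-)/2 = 1.249 × 10^-3 mol
From the 1:3 ratio, n(Cr2O7^2-) in the aliquot = 1/3 × 1.249 × 10^-3 = 4.165 × 10^-4 mol
[Cr2O7^2-] = 4.165 × 10^-4 / 0.01013 = 0.04111 mol/L

0.04111 mol/L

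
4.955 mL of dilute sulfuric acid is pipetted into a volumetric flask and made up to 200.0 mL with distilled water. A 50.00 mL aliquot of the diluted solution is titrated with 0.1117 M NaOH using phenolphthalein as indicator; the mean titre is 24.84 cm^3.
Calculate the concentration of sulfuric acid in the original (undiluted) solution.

H2SO4 + 2 NaOH → Na2SO4 + 2 H2O
n(NaOH) = 0.02484 × 0.1117 = 2.775 × 10^-3 mol
From the 1:2 ratio, n(H2SO4) in the aliquot = 1/2 × 2.775 × 10^-3 = 1.387 × 10^-3 mol
[H2SO4]_dilute = 1.387 × 10^-3 / 0.05000 = 0.02775 mol/L
Dilution factor = 200.0 / 4.955 = 40.36
[H2SO4]_stock = 0.02775 × 40.36 = 1.120 mol/L

1.120 M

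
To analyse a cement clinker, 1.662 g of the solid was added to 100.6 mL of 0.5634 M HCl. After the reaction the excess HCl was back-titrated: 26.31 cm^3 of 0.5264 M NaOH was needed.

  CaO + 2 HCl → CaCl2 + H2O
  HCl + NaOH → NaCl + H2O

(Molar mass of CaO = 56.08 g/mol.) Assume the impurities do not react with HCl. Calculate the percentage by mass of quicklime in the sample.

72.26 %

n(HCl) added = 0.1006 × 0.5634 = 0.05668 mol
n(NaOH) used in back-titration = 0.02631 × 0.5264 = 0.01385 mol
n(HCl) left over = 0.01385 mol (1:1 ratio)
n(HCl) consumed by analyte = 0.05668 − 0.01385 = 0.04283 mol
From the 1:2 ratio, n(CaO) = 1/2 × 0.04283 = 0.02141 mol
mass of CaO = 0.02141 × 56.08 = 1.201 g
% CaO = 1.201 / 1.662 × 100 = 72.26 %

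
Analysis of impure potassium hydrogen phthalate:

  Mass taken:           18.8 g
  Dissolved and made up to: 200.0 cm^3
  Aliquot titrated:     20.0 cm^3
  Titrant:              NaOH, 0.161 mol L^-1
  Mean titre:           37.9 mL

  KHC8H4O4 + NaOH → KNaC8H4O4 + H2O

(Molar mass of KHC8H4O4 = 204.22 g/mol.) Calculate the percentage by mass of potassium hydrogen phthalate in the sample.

66.3 %

n(NaOH) per titration = 0.0379 × 0.161 = 6.10 × 10^-3 mol
n(KHC8H4O4) in each aliquot = 6.10 × 10^-3 mol (1:1 ratio)
n(KHC8H4O4) in the whole flask = 6.10 × 10^-3 × 200.0/20.0 = 0.0610 mol
mass of KHC8H4O4 = 0.0610 × 204.22 = 12.5 g
% KHC8H4O4 = 12.5 / 18.8 × 100 = 66.3 %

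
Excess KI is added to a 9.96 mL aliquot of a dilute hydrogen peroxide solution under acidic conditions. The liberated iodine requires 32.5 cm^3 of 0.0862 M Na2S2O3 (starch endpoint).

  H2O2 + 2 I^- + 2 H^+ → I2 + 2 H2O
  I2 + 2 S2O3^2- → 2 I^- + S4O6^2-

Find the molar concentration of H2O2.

0.141 M

n(S2O3^2-) = 0.0325 × 0.0862 = 2.80 × 10^-3 mol
n(I2) = n(S2O3^2-)/2 = 1.40 × 10^-3 mol
n(H2O2) in the aliquot = 1.40 × 10^-3 mol (1:1 ratio)
[H2O2] = 1.40 × 10^-3 / 0.00996 = 0.141 mol/L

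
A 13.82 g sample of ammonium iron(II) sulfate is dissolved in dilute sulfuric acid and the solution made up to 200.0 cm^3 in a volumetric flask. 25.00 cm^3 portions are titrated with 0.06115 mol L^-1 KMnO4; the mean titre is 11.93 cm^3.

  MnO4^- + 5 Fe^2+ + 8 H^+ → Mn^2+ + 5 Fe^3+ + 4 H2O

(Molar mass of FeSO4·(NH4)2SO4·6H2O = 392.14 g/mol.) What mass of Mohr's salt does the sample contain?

11.44 g

n(KMnO4) per titration = 0.01193 × 0.06115 = 7.295 × 10^-4 mol
From the 5:1 ratio, n(FeSO4·(NH4)2SO4·6H2O) in each aliquot = 5/1 × 7.295 × 10^-4 = 3.648 × 10^-3 mol
n(FeSO4·(NH4)2SO4·6H2O) in the whole flask = 3.648 × 10^-3 × 200.0/25.00 = 0.02918 mol
mass of FeSO4·(NH4)2SO4·6H2O = 0.02918 × 392.14 = 11.44 g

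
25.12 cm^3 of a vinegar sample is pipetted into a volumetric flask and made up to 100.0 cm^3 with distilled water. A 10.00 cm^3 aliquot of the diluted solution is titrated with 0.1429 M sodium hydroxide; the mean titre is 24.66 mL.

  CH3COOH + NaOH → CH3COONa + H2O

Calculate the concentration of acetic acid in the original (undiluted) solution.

n(NaOH) = 0.02466 × 0.1429 = 3.524 × 10^-3 mol
n(CH3COOH) in the aliquot = 3.524 × 10^-3 mol (1:1 ratio)
[CH3COOH]_dilute = 3.524 × 10^-3 / 0.01000 = 0.3524 mol/L
Dilution factor = 100.0 / 25.12 = 3.981
[CH3COOH]_stock = 0.3524 × 3.981 = 1.403 mol/L

1.403 M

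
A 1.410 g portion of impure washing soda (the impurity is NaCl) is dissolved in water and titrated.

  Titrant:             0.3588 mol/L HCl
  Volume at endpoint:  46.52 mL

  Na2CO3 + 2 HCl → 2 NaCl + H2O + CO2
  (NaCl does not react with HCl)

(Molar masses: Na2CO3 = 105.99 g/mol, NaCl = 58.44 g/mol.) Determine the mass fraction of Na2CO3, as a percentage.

62.73 %

n(HCl) = 0.04652 × 0.3588 = 0.01669 mol
Let x = n(Na2CO3), y = n(NaCl).
Titrant: 2x = 0.01669;  mass: 105.99x + 58.44y = 1.410
Solving, x = 8.346 × 10^-3 mol, y = 8.991 × 10^-3 mol
mass of Na2CO3 = 8.346 × 10^-3 × 105.99 = 0.8846 g
% Na2CO3 = 0.8846 / 1.410 × 100 = 62.73 %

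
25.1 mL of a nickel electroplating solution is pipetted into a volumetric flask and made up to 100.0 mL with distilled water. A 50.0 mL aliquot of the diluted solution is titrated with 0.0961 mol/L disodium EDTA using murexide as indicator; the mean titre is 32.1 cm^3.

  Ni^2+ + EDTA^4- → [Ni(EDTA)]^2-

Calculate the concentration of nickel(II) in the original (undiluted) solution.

0.246 mol/L

n(EDTA) = 0.0321 × 0.0961 = 3.08 × 10^-3 mol
n(Ni2+) in the aliquot = 3.08 × 10^-3 mol (1:1 ratio)
[Ni2+]_dilute = 3.08 × 10^-3 / 0.0500 = 0.0617 mol/L
Dilution factor = 100.0 / 25.1 = 3.984
[Ni2+]_stock = 0.0617 × 3.984 = 0.246 mol/L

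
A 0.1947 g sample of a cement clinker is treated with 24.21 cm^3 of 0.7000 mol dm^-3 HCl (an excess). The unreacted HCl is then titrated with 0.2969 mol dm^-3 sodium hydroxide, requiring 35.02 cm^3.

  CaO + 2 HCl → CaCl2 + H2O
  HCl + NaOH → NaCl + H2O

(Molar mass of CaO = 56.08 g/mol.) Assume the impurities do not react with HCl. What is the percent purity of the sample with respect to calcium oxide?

94.32 %

n(HCl) added = 0.02421 × 0.7000 = 0.01695 mol
n(NaOH) used in back-titration = 0.03502 × 0.2969 = 0.01040 mol
n(HCl) left over = 0.01040 mol (1:1 ratio)
n(HCl) consumed by analyte = 0.01695 − 0.01040 = 6.550 × 10^-3 mol
From the 1:2 ratio, n(CaO) = 1/2 × 6.550 × 10^-3 = 3.275 × 10^-3 mol
mass of CaO = 3.275 × 10^-3 × 56.08 = 0.1836 g
% CaO = 0.1836 / 0.1947 × 100 = 94.32 %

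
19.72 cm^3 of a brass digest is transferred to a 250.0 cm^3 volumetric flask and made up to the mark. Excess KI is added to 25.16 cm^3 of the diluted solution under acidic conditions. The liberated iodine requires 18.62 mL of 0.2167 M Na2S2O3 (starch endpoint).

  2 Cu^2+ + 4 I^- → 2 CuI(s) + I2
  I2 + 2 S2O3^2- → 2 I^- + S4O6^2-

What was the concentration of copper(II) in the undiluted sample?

2.033 M

n(S2O3^2-) = 0.01862 × 0.2167 = 4.035 × 10^-3 mol
n(I2) = n(S2O3^2-)/2 = 2.017 × 10^-3 mol
From the 2:1 ratio, n(Cu2+) in the aliquot = 2/1 × 2.017 × 10^-3 = 4.035 × 10^-3 mol
[Cu2+]_dilute = 4.035 × 10^-3 / 0.02516 = 0.1604 mol/L
[Cu2+]_original = 0.1604 × 250.0/19.72 = 2.033 mol/L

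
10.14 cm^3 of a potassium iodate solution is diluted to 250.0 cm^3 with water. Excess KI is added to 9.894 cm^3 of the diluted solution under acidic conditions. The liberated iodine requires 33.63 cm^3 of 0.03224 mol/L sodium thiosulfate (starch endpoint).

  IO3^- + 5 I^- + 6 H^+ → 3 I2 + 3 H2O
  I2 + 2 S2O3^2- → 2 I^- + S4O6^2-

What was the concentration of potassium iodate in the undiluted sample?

0.4503 mol/L

n(S2O3^2-) = 0.03363 × 0.03224 = 1.084 × 10^-3 mol
n(I2) = n(S2O3^2-)/2 = 5.421 × 10^-4 mol
From the 1:3 ratio, n(IO3^-) in the aliquot = 1/3 × 5.421 × 10^-4 = 1.807 × 10^-4 mol
[IO3^-]_dilute = 1.807 × 10^-4 / 0.009894 = 0.01826 mol/L
[IO3^-]_original = 0.01826 × 250.0/10.14 = 0.4503 mol/L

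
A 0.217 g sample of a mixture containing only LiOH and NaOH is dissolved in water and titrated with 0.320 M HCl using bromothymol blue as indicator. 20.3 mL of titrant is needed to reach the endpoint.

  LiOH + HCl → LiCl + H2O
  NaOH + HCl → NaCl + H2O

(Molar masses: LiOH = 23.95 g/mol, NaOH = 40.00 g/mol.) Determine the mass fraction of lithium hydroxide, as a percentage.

n(HCl) = 0.0203 × 0.320 = 6.50 × 10^-3 mol
Let x = n(LiOH), y = n(NaOH).
Titrant: 1x + 1y = 6.50 × 10^-3;  mass: 23.95x + 40.00y = 0.217
Solving, x = 2.67 × 10^-3 mol, y = 3.83 × 10^-3 mol
mass of LiOH = 2.67 × 10^-3 × 23.95 = 0.0639 g
% LiOH = 0.0639 / 0.217 × 100 = 29.5 %

29.5 %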